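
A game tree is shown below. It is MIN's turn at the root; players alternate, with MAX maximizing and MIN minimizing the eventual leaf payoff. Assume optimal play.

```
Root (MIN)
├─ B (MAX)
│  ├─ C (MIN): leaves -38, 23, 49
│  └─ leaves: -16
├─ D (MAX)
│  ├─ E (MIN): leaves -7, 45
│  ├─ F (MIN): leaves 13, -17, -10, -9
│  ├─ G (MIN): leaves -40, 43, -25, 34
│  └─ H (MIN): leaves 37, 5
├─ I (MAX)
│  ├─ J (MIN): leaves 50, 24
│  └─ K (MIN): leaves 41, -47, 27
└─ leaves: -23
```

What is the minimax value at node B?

-16

C: min(-38, 23, 49) = -38
B: max(-38, -16) = -16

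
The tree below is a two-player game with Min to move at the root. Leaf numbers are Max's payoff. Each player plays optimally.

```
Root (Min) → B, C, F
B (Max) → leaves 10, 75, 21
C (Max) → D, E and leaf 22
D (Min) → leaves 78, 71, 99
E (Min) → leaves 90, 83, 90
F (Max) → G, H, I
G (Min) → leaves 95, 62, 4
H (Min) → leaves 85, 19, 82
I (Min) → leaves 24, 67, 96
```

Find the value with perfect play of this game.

24

B (Max): max(10, 75, 21) = 75
D (Min): min(78, 71, 99) = 71
E (Min): min(90, 83, 90) = 83
C (Max): max(71, 83, 22) = 83
G (Min): min(95, 62, 4) = 4
H (Min): min(85, 19, 82) = 19
I (Min): min(24, 67, 96) = 24
F (Max): max(4, 19, 24) = 24
Root (Min): min(75, 83, 24) = 24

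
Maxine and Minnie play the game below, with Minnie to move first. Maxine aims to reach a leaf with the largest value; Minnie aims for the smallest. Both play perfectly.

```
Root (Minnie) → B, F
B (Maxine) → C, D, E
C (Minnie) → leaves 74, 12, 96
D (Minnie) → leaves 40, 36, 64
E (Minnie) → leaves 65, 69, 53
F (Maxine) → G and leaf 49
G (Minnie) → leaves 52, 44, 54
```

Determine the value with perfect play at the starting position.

C (Minnie): min(74, 12, 96) = 12
D (Minnie): min(40, 36, 64) = 36
E (Minnie): min(65, 69, 53) = 53
B (Maxine): max(12, 36, 53) = 53
G (Minnie): min(52, 44, 54) = 44
F (Maxine): max(44, 49) = 49
Root (Minnie): min(53, 49) = 49

49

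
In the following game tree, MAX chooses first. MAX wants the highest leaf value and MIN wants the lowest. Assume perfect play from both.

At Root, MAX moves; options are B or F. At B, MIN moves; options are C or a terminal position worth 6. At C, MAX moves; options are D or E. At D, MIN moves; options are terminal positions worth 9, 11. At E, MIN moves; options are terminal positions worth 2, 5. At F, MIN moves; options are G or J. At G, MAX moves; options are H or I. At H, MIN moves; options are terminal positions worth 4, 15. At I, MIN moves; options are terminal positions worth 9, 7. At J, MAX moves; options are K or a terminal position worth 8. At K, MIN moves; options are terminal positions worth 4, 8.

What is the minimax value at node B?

D: min(9, 11) = 9
E: min(2, 5) = 2
C: max(9, 2) = 9
B: min(9, 6) = 6

6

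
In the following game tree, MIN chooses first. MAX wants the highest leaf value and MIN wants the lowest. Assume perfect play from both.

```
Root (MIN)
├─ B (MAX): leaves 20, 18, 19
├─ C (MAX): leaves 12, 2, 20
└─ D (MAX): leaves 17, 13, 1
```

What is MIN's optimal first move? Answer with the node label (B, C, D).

B (MAX): max(20, 18, 19) = 20
C (MAX): max(12, 2, 20) = 20
D (MAX): max(17, 13, 1) = 17
Root (MIN): min(20, 20, 17) = 17
MIN picks the child with the lowest value: D (value 17).

D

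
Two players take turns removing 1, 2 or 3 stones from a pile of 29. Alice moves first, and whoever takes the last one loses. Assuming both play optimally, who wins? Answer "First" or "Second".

Second

W/L table (W = player to move can force a win):
i:   0  1  2  3  4  5  6  7  8  9 10 11 12 13 14 15 16 17 18 19 20 21 22 23 24 25 26 27 28 29
     W  L  W  W  W  L  W  W  W  L  W  W  W  L  W  W  W  L  W  W  W  L  W  W  W  L  W  W  W  L
Position 29 is L, so the second player wins.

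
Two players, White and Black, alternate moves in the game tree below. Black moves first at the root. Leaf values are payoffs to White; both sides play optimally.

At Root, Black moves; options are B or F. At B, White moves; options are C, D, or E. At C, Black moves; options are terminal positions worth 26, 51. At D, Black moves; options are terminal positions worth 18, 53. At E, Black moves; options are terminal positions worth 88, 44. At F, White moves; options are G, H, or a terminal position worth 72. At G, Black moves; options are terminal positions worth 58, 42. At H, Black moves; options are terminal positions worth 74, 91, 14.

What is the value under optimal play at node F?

72

G: min(58, 42) = 42
H: min(74, 91, 14) = 14
F: max(42, 14, 72) = 72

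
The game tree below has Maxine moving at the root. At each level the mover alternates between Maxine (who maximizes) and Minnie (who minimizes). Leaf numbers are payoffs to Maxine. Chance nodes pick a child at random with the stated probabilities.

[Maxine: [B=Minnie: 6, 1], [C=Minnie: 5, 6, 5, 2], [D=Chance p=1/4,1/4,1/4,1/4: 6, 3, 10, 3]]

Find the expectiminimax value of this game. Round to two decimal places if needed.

B (Minnie): min(6, 1) = 1
C (Minnie): min(5, 6, 5, 2) = 2
D (Chance): 1/4·6 + 1/4·3 + 1/4·10 + 1/4·3 = 5.5
Root (Maxine): max(1, 2, 5.5) = 5.5

5.5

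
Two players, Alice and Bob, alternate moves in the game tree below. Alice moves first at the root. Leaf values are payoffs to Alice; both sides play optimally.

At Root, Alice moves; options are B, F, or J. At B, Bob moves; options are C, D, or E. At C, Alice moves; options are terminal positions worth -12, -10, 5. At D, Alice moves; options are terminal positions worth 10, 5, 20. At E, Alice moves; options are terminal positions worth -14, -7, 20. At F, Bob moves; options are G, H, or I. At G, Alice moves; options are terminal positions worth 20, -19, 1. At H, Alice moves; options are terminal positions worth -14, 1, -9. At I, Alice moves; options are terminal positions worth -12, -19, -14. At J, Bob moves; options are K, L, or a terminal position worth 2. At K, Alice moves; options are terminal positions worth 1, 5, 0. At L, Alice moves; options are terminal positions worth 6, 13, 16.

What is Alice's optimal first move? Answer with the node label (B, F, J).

B

C (Alice): max(-12, -10, 5) = 5
D (Alice): max(10, 5, 20) = 20
E (Alice): max(-14, -7, 20) = 20
B (Bob): min(5, 20, 20) = 5
G (Alice): max(20, -19, 1) = 20
H (Alice): max(-14, 1, -9) = 1
I (Alice): max(-12, -19, -14) = -12
F (Bob): min(20, 1, -12) = -12
K (Alice): max(1, 5, 0) = 5
L (Alice): max(6, 13, 16) = 16
J (Bob): min(5, 16, 2) = 2
Root (Alice): max(5, -12, 2) = 5
Alice picks the child with the highest value: B (value 5).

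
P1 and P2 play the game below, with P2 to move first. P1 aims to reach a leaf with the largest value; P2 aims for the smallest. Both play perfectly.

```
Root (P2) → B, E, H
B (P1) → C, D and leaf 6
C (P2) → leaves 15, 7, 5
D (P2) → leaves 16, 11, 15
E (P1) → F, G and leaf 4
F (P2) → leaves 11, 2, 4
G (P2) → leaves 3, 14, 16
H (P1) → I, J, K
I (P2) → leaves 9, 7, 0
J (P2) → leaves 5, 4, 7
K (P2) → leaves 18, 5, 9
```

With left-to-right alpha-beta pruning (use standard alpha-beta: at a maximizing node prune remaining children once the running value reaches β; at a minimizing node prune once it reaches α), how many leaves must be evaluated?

C [α=-∞,β=+∞]: v=5
D [α=5,β=+∞]: v=11
B [α=-∞,β=+∞]: v=11
F [α=-∞,β=11]: v=2
G [α=2,β=11]: v=3
E [α=-∞,β=11]: v=4
I [α=-∞,β=4]: v=0
J [α=0,β=4]: v=4
H [α=-∞,β=4]: v=4 after child 2 ≥ β → β-cutoff, skip 1
Root [α=-∞,β=+∞]: v=4
Leaves evaluated: 20 of 23.

20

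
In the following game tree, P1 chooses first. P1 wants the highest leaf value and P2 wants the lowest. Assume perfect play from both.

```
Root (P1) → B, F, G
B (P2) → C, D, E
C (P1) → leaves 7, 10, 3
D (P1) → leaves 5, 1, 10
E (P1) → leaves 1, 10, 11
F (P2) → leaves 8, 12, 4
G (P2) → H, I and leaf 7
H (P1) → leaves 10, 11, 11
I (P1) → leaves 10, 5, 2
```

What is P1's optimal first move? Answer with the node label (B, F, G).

C (P1): max(7, 10, 3) = 10
D (P1): max(5, 1, 10) = 10
E (P1): max(1, 10, 11) = 11
B (P2): min(10, 10, 11) = 10
F (P2): min(8, 12, 4) = 4
H (P1): max(10, 11, 11) = 11
I (P1): max(10, 5, 2) = 10
G (P2): min(11, 10, 7) = 7
Root (P1): max(10, 4, 7) = 10
P1 picks the child with the highest value: B (value 10).

B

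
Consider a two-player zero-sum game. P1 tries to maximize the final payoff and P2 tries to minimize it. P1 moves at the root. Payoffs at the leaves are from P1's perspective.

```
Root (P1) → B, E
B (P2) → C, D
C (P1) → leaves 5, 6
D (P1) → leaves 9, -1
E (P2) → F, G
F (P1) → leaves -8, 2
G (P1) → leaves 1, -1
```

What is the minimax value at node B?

6

C: max(5, 6) = 6
D: max(9, -1) = 9
B: min(6, 9) = 6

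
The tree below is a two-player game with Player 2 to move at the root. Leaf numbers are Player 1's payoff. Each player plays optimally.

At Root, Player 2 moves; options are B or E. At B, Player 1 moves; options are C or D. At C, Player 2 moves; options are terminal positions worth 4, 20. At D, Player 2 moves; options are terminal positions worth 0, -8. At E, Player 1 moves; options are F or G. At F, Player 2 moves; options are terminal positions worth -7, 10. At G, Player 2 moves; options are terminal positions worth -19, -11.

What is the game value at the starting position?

-7

C (Player 2): min(4, 20) = 4
D (Player 2): min(0, -8) = -8
B (Player 1): max(4, -8) = 4
F (Player 2): min(-7, 10) = -7
G (Player 2): min(-19, -11) = -19
E (Player 1): max(-7, -19) = -7
Root (Player 2): min(4, -7) = -7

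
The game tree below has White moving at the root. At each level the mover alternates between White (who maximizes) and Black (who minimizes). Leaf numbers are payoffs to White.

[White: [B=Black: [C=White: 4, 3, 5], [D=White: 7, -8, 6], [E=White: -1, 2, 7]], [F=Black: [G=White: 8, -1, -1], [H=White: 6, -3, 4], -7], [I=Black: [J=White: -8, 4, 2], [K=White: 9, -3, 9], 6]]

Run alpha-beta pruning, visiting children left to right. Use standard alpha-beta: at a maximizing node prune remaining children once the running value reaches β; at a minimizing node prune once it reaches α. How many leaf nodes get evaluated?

17

C [α=-∞,β=+∞]: v=5
D [α=-∞,β=5]: v=7 after child 1 ≥ β → β-cutoff, skip 2
E [α=-∞,β=5]: v=7
B [α=-∞,β=+∞]: v=5
G [α=5,β=+∞]: v=8
H [α=5,β=8]: v=6
F [α=5,β=+∞]: v=-7
J [α=5,β=+∞]: v=4
I [α=5,β=+∞]: v=4 after child 1 ≤ α → α-cutoff, skip 2
Root [α=-∞,β=+∞]: v=5
Leaves evaluated: 17 of 23.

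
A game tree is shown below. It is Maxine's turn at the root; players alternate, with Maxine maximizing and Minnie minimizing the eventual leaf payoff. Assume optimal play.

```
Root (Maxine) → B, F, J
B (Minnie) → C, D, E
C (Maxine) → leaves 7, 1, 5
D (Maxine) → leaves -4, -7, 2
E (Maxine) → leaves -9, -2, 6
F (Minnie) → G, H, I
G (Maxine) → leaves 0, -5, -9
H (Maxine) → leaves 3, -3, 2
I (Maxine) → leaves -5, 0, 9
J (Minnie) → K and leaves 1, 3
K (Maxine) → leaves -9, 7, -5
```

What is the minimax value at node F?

0

G: max(0, -5, -9) = 0
H: max(3, -3, 2) = 3
I: max(-5, 0, 9) = 9
F: min(0, 3, 9) = 0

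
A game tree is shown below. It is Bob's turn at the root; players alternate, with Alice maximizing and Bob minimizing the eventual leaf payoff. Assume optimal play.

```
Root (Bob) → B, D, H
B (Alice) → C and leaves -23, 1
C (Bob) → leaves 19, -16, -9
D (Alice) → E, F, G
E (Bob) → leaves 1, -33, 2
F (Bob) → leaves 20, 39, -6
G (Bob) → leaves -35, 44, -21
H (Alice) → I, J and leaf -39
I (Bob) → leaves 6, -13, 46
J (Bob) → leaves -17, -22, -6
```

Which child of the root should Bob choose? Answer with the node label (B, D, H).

H

C (Bob): min(19, -16, -9) = -16
B (Alice): max(-16, -23, 1) = 1
E (Bob): min(1, -33, 2) = -33
F (Bob): min(20, 39, -6) = -6
G (Bob): min(-35, 44, -21) = -35
D (Alice): max(-33, -6, -35) = -6
I (Bob): min(6, -13, 46) = -13
J (Bob): min(-17, -22, -6) = -22
H (Alice): max(-13, -22, -39) = -13
Root (Bob): min(1, -6, -13) = -13
Bob picks the child with the lowest value: H (value -13).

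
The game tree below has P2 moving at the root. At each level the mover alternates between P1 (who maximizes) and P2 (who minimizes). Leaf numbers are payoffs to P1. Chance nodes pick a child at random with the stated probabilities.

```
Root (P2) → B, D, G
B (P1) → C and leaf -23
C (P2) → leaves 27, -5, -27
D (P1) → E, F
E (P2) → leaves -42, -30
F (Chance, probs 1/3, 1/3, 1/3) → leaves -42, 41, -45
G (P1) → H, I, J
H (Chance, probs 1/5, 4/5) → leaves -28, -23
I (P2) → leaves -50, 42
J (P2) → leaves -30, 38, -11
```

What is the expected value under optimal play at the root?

-24

C (P2): min(27, -5, -27) = -27
B (P1): max(-27, -23) = -23
E (P2): min(-42, -30) = -42
F (Chance): 1/3·-42 + 1/3·41 + 1/3·-45 = -15.33
D (P1): max(-42, -15.33) = -15.33
H (Chance): 1/5·-28 + 4/5·-23 = -24
I (P2): min(-50, 42) = -50
J (P2): min(-30, 38, -11) = -30
G (P1): max(-24, -50, -30) = -24
Root (P2): min(-23, -15.33, -24) = -24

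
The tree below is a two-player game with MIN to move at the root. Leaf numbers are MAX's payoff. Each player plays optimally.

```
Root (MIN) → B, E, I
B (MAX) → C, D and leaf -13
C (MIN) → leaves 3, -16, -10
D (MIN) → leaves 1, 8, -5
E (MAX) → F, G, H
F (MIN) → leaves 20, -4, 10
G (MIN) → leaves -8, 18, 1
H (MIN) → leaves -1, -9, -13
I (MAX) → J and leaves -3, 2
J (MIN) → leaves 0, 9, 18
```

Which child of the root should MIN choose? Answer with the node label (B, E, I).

B

C (MIN): min(3, -16, -10) = -16
D (MIN): min(1, 8, -5) = -5
B (MAX): max(-16, -5, -13) = -5
F (MIN): min(20, -4, 10) = -4
G (MIN): min(-8, 18, 1) = -8
H (MIN): min(-1, -9, -13) = -13
E (MAX): max(-4, -8, -13) = -4
J (MIN): min(0, 9, 18) = 0
I (MAX): max(0, -3, 2) = 2
Root (MIN): min(-5, -4, 2) = -5
MIN picks the child with the lowest value: B (value -5).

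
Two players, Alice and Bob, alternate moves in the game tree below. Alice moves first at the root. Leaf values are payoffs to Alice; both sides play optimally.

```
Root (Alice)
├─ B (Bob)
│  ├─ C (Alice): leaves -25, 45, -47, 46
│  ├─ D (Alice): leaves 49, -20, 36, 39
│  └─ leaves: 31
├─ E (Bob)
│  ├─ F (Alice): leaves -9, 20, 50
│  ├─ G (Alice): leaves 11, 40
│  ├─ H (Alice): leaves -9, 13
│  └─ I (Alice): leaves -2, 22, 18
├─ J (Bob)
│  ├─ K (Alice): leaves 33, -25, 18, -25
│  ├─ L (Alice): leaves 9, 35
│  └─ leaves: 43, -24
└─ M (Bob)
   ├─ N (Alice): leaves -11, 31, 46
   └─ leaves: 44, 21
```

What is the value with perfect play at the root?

31

C (Alice): max(-25, 45, -47, 46) = 46
D (Alice): max(49, -20, 36, 39) = 49
B (Bob): min(46, 49, 31) = 31
F (Alice): max(-9, 20, 50) = 50
G (Alice): max(11, 40) = 40
H (Alice): max(-9, 13) = 13
I (Alice): max(-2, 22, 18) = 22
E (Bob): min(50, 40, 13, 22) = 13
K (Alice): max(33, -25, 18, -25) = 33
L (Alice): max(9, 35) = 35
J (Bob): min(33, 35, 43, -24) = -24
N (Alice): max(-11, 31, 46) = 46
M (Bob): min(46, 44, 21) = 21
Root (Alice): max(31, 13, -24, 21) = 31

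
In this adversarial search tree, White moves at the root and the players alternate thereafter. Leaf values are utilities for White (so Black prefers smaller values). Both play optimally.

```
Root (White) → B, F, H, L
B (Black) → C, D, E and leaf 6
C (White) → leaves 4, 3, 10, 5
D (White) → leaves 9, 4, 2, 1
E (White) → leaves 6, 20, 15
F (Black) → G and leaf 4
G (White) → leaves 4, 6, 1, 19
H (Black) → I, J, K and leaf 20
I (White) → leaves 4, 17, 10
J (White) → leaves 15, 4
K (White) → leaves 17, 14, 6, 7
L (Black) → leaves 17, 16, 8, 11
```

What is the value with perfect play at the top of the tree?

C (White): max(4, 3, 10, 5) = 10
D (White): max(9, 4, 2, 1) = 9
E (White): max(6, 20, 15) = 20
B (Black): min(10, 9, 20, 6) = 6
G (White): max(4, 6, 1, 19) = 19
F (Black): min(19, 4) = 4
I (White): max(4, 17, 10) = 17
J (White): max(15, 4) = 15
K (White): max(17, 14, 6, 7) = 17
H (Black): min(17, 15, 17, 20) = 15
L (Black): min(17, 16, 8, 11) = 8
Root (White): max(6, 4, 15, 8) = 15

15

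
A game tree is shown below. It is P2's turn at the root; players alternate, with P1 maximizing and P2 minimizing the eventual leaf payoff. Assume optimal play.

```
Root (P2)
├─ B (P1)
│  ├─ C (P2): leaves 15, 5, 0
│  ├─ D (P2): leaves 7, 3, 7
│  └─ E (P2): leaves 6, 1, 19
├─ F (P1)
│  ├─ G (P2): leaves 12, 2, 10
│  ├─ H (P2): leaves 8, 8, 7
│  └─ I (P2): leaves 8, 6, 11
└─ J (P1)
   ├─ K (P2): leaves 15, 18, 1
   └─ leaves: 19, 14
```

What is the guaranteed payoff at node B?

3

C: min(15, 5, 0) = 0
D: min(7, 3, 7) = 3
E: min(6, 1, 19) = 1
B: max(0, 3, 1) = 3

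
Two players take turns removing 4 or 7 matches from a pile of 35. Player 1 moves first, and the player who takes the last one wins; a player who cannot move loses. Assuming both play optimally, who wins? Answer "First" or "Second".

Second

i:   0  1  2  3  4  5  6  7  8  9 10 11 12 13 14 15 16 17 18 19 20 21 22 23 24 25 26 27 28 29 30 31 32 33 34 35
     L  L  L  L  W  W  W  W  W  W  W  L  L  L  L  W  W  W  W  W  W  W  L  L  L  L  W  W  W  W  W  W  W  L  L  L
Position 35 is L, so the second player wins.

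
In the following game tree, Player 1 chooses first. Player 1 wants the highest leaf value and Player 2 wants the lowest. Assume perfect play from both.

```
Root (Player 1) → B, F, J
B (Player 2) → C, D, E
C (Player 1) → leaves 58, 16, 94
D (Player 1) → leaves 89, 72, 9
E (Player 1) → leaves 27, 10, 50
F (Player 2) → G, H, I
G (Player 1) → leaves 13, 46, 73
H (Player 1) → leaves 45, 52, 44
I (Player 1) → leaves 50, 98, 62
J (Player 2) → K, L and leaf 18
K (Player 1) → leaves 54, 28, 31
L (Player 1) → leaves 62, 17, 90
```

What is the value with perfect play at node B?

C: max(58, 16, 94) = 94
D: max(89, 72, 9) = 89
E: max(27, 10, 50) = 50
B: min(94, 89, 50) = 50

50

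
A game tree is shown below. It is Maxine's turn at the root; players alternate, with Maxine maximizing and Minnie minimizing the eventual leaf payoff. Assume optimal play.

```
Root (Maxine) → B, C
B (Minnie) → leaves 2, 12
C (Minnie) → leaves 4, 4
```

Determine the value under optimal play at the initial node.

B (Minnie): min(2, 12) = 2
C (Minnie): min(4, 4) = 4
Root (Maxine): max(2, 4) = 4

4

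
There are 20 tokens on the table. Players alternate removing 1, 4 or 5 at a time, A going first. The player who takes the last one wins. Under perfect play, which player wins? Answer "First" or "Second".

First

Positions where the player to move wins (W) vs loses (L):
i:   0  1  2  3  4  5  6  7  8  9 10 11 12 13 14 15 16 17 18 19 20
     L  W  L  W  W  W  W  W  L  W  L  W  W  W  W  W  L  W  L  W  W
Position 20 is W, so the first player wins.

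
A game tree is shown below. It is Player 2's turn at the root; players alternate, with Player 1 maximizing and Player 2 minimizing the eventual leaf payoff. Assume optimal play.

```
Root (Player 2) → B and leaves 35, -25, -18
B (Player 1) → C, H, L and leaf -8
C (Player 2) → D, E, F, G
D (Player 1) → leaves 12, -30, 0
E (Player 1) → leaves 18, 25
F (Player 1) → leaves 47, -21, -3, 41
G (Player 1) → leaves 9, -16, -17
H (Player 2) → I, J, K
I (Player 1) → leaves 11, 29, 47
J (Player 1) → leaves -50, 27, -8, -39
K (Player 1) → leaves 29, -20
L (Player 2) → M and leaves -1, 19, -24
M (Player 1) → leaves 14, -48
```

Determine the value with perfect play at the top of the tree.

-25

D (Player 1): max(12, -30, 0) = 12
E (Player 1): max(18, 25) = 25
F (Player 1): max(47, -21, -3, 41) = 47
G (Player 1): max(9, -16, -17) = 9
C (Player 2): min(12, 25, 47, 9) = 9
I (Player 1): max(11, 29, 47) = 47
J (Player 1): max(-50, 27, -8, -39) = 27
K (Player 1): max(29, -20) = 29
H (Player 2): min(47, 27, 29) = 27
M (Player 1): max(14, -48) = 14
L (Player 2): min(14, -1, 19, -24) = -24
B (Player 1): max(9, 27, -24, -8) = 27
Root (Player 2): min(27, 35, -25, -18) = -25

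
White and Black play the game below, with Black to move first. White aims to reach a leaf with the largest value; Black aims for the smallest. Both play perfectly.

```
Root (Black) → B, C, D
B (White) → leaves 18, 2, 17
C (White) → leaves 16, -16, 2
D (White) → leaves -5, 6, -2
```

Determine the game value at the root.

B (White): max(18, 2, 17) = 18
C (White): max(16, -16, 2) = 16
D (White): max(-5, 6, -2) = 6
Root (Black): min(18, 16, 6) = 6

6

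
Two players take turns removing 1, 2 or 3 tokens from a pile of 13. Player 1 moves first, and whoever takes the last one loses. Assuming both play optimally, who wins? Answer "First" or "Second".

W/L table (W = player to move can force a win):
i:   0  1  2  3  4  5  6  7  8  9 10 11 12 13
     W  L  W  W  W  L  W  W  W  L  W  W  W  L
Position 13 is L, so the second player wins.

Second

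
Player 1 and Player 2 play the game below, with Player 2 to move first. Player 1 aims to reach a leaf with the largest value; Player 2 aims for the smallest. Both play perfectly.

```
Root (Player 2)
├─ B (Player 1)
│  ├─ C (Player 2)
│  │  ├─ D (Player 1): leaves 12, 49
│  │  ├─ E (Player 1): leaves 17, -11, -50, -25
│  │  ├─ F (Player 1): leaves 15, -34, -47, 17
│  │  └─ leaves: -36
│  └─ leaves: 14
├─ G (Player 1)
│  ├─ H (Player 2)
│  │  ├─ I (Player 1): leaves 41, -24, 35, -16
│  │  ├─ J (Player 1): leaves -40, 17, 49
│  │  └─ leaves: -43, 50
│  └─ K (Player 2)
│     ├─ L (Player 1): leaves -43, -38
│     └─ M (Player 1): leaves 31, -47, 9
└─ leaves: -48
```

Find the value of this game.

D (Player 1): max(12, 49) = 49
E (Player 1): max(17, -11, -50, -25) = 17
F (Player 1): max(15, -34, -47, 17) = 17
C (Player 2): min(49, 17, 17, -36) = -36
B (Player 1): max(-36, 14) = 14
I (Player 1): max(41, -24, 35, -16) = 41
J (Player 1): max(-40, 17, 49) = 49
H (Player 2): min(41, 49, -43, 50) = -43
L (Player 1): max(-43, -38) = -38
M (Player 1): max(31, -47, 9) = 31
K (Player 2): min(-38, 31) = -38
G (Player 1): max(-43, -38) = -38
Root (Player 2): min(14, -38, -48) = -48

-48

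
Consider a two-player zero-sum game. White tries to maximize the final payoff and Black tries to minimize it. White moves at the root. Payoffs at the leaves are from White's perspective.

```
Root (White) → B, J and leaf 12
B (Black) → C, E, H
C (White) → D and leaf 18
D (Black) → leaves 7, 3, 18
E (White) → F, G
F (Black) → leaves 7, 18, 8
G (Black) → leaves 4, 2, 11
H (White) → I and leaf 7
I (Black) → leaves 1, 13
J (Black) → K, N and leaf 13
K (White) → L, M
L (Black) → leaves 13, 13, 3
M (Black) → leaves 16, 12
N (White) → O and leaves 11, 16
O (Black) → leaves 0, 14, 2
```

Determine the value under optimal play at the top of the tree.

D (Black): min(7, 3, 18) = 3
C (White): max(3, 18) = 18
F (Black): min(7, 18, 8) = 7
G (Black): min(4, 2, 11) = 2
E (White): max(7, 2) = 7
I (Black): min(1, 13) = 1
H (White): max(1, 7) = 7
B (Black): min(18, 7, 7) = 7
L (Black): min(13, 13, 3) = 3
M (Black): min(16, 12) = 12
K (White): max(3, 12) = 12
O (Black): min(0, 14, 2) = 0
N (White): max(0, 11, 16) = 16
J (Black): min(12, 16, 13) = 12
Root (White): max(7, 12, 12) = 12

12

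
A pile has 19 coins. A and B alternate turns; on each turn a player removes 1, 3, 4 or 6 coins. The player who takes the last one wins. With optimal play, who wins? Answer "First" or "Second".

First

W/L table (W = player to move can force a win):
i:   0  1  2  3  4  5  6  7  8  9 10 11 12 13 14 15 16 17 18 19
     L  W  L  W  W  W  W  L  W  L  W  W  W  W  L  W  L  W  W  W
Position 19 is W, so the first player wins.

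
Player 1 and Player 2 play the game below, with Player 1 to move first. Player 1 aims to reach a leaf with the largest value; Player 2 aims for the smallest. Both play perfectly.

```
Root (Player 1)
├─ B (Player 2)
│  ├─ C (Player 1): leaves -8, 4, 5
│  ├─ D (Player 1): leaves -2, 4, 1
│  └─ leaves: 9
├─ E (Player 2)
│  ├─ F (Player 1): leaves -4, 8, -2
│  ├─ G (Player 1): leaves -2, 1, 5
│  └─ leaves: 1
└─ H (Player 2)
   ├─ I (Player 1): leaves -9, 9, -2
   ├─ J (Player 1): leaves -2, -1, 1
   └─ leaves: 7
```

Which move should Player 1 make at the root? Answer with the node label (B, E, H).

C (Player 1): max(-8, 4, 5) = 5
D (Player 1): max(-2, 4, 1) = 4
B (Player 2): min(5, 4, 9) = 4
F (Player 1): max(-4, 8, -2) = 8
G (Player 1): max(-2, 1, 5) = 5
E (Player 2): min(8, 5, 1) = 1
I (Player 1): max(-9, 9, -2) = 9
J (Player 1): max(-2, -1, 1) = 1
H (Player 2): min(9, 1, 7) = 1
Root (Player 1): max(4, 1, 1) = 4
Player 1 picks the child with the highest value: B (value 4).

B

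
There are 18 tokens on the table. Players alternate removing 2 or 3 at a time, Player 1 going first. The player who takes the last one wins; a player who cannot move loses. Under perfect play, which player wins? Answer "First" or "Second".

Positions where the player to move wins (W) vs loses (L):
i:   0  1  2  3  4  5  6  7  8  9 10 11 12 13 14 15 16 17 18
     L  L  W  W  W  L  L  W  W  W  L  L  W  W  W  L  L  W  W
Position 18 is W, so the first player wins.

First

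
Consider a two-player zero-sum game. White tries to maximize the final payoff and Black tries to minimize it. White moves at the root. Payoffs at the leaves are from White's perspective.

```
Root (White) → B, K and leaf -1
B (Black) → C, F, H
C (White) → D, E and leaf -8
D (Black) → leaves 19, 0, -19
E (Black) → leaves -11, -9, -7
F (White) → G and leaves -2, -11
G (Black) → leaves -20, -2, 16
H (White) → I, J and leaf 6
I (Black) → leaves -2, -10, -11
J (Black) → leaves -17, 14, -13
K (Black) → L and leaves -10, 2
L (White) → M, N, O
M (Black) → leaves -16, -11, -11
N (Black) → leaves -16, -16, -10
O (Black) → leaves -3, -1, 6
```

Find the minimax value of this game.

D (Black): min(19, 0, -19) = -19
E (Black): min(-11, -9, -7) = -11
C (White): max(-19, -11, -8) = -8
G (Black): min(-20, -2, 16) = -20
F (White): max(-20, -2, -11) = -2
I (Black): min(-2, -10, -11) = -11
J (Black): min(-17, 14, -13) = -17
H (White): max(-11, -17, 6) = 6
B (Black): min(-8, -2, 6) = -8
M (Black): min(-16, -11, -11) = -16
N (Black): min(-16, -16, -10) = -16
O (Black): min(-3, -1, 6) = -3
L (White): max(-16, -16, -3) = -3
K (Black): min(-3, -10, 2) = -10
Root (White): max(-8, -10, -1) = -1

-1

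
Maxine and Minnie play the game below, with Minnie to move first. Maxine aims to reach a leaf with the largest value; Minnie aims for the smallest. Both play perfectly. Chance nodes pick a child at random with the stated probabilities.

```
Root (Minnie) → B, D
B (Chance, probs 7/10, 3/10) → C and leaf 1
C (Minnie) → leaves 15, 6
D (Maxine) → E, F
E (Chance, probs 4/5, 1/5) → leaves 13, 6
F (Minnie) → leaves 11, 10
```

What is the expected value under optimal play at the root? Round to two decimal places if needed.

C (Minnie): min(15, 6) = 6
B (Chance): 7/10·6 + 3/10·1 = 4.5
E (Chance): 4/5·13 + 1/5·6 = 11.6
F (Minnie): min(11, 10) = 10
D (Maxine): max(11.6, 10) = 11.6
Root (Minnie): min(4.5, 11.6) = 4.5

4.5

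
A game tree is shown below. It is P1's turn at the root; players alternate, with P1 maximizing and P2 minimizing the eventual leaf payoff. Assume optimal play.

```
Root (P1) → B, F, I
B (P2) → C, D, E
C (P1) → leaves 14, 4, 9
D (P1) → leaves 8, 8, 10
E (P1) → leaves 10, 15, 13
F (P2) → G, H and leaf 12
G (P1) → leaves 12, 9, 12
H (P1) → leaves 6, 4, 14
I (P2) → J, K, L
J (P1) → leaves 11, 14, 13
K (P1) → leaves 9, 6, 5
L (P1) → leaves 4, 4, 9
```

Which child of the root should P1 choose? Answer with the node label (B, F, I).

C (P1): max(14, 4, 9) = 14
D (P1): max(8, 8, 10) = 10
E (P1): max(10, 15, 13) = 15
B (P2): min(14, 10, 15) = 10
G (P1): max(12, 9, 12) = 12
H (P1): max(6, 4, 14) = 14
F (P2): min(12, 14, 12) = 12
J (P1): max(11, 14, 13) = 14
K (P1): max(9, 6, 5) = 9
L (P1): max(4, 4, 9) = 9
I (P2): min(14, 9, 9) = 9
Root (P1): max(10, 12, 9) = 12
P1 picks the child with the highest value: F (value 12).

F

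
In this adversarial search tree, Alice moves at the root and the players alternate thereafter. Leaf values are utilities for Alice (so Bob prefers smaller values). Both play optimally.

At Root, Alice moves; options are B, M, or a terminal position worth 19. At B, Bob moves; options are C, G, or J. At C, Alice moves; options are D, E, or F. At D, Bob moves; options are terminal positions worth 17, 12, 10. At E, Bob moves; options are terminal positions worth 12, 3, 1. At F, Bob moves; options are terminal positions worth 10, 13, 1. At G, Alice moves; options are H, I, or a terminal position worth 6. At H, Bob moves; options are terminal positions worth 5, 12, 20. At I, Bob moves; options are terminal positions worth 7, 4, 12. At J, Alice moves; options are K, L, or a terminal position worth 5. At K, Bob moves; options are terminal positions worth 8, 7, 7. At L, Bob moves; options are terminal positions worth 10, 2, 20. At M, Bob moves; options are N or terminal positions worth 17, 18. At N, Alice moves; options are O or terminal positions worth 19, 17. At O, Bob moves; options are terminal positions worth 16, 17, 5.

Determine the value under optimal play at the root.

D (Bob): min(17, 12, 10) = 10
E (Bob): min(12, 3, 1) = 1
F (Bob): min(10, 13, 1) = 1
C (Alice): max(10, 1, 1) = 10
H (Bob): min(5, 12, 20) = 5
I (Bob): min(7, 4, 12) = 4
G (Alice): max(5, 4, 6) = 6
K (Bob): min(8, 7, 7) = 7
L (Bob): min(10, 2, 20) = 2
J (Alice): max(7, 2, 5) = 7
B (Bob): min(10, 6, 7) = 6
O (Bob): min(16, 17, 5) = 5
N (Alice): max(5, 19, 17) = 19
M (Bob): min(19, 17, 18) = 17
Root (Alice): max(6, 17, 19) = 19

19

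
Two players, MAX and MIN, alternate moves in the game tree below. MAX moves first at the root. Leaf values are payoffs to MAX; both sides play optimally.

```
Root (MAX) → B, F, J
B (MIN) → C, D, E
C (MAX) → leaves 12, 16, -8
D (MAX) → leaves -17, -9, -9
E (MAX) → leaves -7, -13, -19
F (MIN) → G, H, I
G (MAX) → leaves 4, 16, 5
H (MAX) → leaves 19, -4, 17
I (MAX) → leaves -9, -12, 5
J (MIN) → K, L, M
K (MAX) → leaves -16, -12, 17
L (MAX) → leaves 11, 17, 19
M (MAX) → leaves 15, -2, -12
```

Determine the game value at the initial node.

C (MAX): max(12, 16, -8) = 16
D (MAX): max(-17, -9, -9) = -9
E (MAX): max(-7, -13, -19) = -7
B (MIN): min(16, -9, -7) = -9
G (MAX): max(4, 16, 5) = 16
H (MAX): max(19, -4, 17) = 19
I (MAX): max(-9, -12, 5) = 5
F (MIN): min(16, 19, 5) = 5
K (MAX): max(-16, -12, 17) = 17
L (MAX): max(11, 17, 19) = 19
M (MAX): max(15, -2, -12) = 15
J (MIN): min(17, 19, 15) = 15
Root (MAX): max(-9, 5, 15) = 15

15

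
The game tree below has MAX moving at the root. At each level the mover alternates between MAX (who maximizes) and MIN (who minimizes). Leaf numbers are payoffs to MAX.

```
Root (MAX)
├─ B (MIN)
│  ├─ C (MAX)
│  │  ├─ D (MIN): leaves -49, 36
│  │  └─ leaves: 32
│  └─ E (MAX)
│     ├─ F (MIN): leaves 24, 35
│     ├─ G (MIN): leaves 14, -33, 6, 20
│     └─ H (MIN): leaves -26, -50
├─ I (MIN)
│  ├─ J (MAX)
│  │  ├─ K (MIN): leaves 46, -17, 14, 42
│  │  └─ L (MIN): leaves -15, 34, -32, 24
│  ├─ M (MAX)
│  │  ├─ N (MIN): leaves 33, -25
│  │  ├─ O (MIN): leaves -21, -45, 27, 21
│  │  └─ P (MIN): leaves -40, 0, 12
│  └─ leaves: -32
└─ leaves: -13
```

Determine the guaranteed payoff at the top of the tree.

D (MIN): min(-49, 36) = -49
C (MAX): max(-49, 32) = 32
F (MIN): min(24, 35) = 24
G (MIN): min(14, -33, 6, 20) = -33
H (MIN): min(-26, -50) = -50
E (MAX): max(24, -33, -50) = 24
B (MIN): min(32, 24) = 24
K (MIN): min(46, -17, 14, 42) = -17
L (MIN): min(-15, 34, -32, 24) = -32
J (MAX): max(-17, -32) = -17
N (MIN): min(33, -25) = -25
O (MIN): min(-21, -45, 27, 21) = -45
P (MIN): min(-40, 0, 12) = -40
M (MAX): max(-25, -45, -40) = -25
I (MIN): min(-17, -25, -32) = -32
Root (MAX): max(24, -32, -13) = 24

24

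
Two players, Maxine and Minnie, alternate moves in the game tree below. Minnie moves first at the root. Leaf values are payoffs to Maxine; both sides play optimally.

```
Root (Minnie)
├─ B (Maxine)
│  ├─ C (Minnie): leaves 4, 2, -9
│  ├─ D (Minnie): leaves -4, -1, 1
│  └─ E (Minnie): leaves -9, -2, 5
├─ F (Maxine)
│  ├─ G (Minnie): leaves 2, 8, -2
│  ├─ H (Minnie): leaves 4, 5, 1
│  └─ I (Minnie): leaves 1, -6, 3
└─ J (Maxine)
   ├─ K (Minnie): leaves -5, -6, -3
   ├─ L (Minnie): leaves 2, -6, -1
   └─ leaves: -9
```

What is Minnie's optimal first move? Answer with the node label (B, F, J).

J

C (Minnie): min(4, 2, -9) = -9
D (Minnie): min(-4, -1, 1) = -4
E (Minnie): min(-9, -2, 5) = -9
B (Maxine): max(-9, -4, -9) = -4
G (Minnie): min(2, 8, -2) = -2
H (Minnie): min(4, 5, 1) = 1
I (Minnie): min(1, -6, 3) = -6
F (Maxine): max(-2, 1, -6) = 1
K (Minnie): min(-5, -6, -3) = -6
L (Minnie): min(2, -6, -1) = -6
J (Maxine): max(-6, -6, -9) = -6
Root (Minnie): min(-4, 1, -6) = -6
Minnie picks the child with the lowest value: J (value -6).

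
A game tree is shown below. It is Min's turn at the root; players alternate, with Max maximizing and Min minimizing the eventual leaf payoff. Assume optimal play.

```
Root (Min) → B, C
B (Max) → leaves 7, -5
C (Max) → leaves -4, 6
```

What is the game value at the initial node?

6

B (Max): max(7, -5) = 7
C (Max): max(-4, 6) = 6
Root (Min): min(7, 6) = 6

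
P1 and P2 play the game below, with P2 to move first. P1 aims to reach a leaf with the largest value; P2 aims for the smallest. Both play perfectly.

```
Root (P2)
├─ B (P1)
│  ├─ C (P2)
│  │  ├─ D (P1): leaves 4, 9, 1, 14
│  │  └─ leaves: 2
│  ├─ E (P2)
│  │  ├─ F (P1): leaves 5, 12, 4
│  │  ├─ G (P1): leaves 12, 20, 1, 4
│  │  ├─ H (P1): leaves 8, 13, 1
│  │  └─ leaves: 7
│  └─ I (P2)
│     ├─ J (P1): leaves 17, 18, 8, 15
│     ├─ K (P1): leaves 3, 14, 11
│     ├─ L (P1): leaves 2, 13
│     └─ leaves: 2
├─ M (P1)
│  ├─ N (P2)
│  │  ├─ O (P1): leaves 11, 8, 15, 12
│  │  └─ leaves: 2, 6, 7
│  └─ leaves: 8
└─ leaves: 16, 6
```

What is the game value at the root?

6

D (P1): max(4, 9, 1, 14) = 14
C (P2): min(14, 2) = 2
F (P1): max(5, 12, 4) = 12
G (P1): max(12, 20, 1, 4) = 20
H (P1): max(8, 13, 1) = 13
E (P2): min(12, 20, 13, 7) = 7
J (P1): max(17, 18, 8, 15) = 18
K (P1): max(3, 14, 11) = 14
L (P1): max(2, 13) = 13
I (P2): min(18, 14, 13, 2) = 2
B (P1): max(2, 7, 2) = 7
O (P1): max(11, 8, 15, 12) = 15
N (P2): min(15, 2, 6, 7) = 2
M (P1): max(2, 8) = 8
Root (P2): min(7, 8, 16, 6) = 6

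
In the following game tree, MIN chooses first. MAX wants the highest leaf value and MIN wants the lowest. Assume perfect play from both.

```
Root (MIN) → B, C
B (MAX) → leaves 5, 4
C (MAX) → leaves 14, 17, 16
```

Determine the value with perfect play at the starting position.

5

B (MAX): max(5, 4) = 5
C (MAX): max(14, 17, 16) = 17
Root (MIN): min(5, 17) = 5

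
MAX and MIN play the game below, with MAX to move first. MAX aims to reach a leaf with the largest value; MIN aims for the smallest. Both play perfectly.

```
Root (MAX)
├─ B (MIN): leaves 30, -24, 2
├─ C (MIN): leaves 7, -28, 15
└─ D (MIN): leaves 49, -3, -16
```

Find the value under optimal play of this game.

-16

B (MIN): min(30, -24, 2) = -24
C (MIN): min(7, -28, 15) = -28
D (MIN): min(49, -3, -16) = -16
Root (MAX): max(-24, -28, -16) = -16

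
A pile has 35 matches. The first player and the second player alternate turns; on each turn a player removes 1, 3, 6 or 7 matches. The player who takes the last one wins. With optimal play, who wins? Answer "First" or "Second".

First

Mark each pile size as W (mover wins) or L (mover loses):
i:   0  1  2  3  4  5  6  7  8  9 10 11 12 13 14 15 16 17 18 19 20 21 22 23 24 25 26 27 28 29 30 31 32 33 34 35
     L  W  L  W  L  W  W  W  W  W  W  W  L  W  L  W  L  W  W  W  W  W  W  W  L  W  L  W  L  W  W  W  W  W  W  W
Position 35 is W, so the first player wins.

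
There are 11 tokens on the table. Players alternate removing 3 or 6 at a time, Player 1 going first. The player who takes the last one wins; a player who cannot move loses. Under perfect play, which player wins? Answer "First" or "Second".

W/L table (W = player to move can force a win):
i:   0  1  2  3  4  5  6  7  8  9 10 11
     L  L  L  W  W  W  W  W  W  L  L  L
Position 11 is L, so the second player wins.

Second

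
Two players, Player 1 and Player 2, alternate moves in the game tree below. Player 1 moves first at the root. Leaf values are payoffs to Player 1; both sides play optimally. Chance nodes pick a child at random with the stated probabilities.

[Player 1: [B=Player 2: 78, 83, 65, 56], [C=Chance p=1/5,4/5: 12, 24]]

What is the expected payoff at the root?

B (Player 2): min(78, 83, 65, 56) = 56
C (Chance): 1/5·12 + 4/5·24 = 21.6
Root (Player 1): max(56, 21.6) = 56

56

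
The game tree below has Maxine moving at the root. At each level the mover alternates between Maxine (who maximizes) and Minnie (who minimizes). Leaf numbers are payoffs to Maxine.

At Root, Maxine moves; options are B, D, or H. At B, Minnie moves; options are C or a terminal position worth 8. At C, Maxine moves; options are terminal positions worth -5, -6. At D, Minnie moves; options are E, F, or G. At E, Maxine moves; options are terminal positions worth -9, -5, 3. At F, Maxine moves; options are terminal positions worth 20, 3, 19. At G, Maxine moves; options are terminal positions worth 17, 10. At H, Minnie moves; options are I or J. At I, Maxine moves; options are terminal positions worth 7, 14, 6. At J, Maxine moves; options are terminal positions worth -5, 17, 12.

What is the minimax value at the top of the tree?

14

C (Maxine): max(-5, -6) = -5
B (Minnie): min(-5, 8) = -5
E (Maxine): max(-9, -5, 3) = 3
F (Maxine): max(20, 3, 19) = 20
G (Maxine): max(17, 10) = 17
D (Minnie): min(3, 20, 17) = 3
I (Maxine): max(7, 14, 6) = 14
J (Maxine): max(-5, 17, 12) = 17
H (Minnie): min(14, 17) = 14
Root (Maxine): max(-5, 3, 14) = 14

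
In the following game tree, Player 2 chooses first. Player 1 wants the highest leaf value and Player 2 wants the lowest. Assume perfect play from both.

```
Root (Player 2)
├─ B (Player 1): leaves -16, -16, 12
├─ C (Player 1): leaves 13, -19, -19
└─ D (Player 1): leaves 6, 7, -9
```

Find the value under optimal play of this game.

B (Player 1): max(-16, -16, 12) = 12
C (Player 1): max(13, -19, -19) = 13
D (Player 1): max(6, 7, -9) = 7
Root (Player 2): min(12, 13, 7) = 7

7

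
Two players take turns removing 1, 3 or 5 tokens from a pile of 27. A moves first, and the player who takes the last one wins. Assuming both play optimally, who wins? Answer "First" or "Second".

i:   0  1  2  3  4  5  6  7  8  9 10 11 12 13 14 15 16 17 18 19 20 21 22 23 24 25 26 27
     L  W  L  W  L  W  L  W  L  W  L  W  L  W  L  W  L  W  L  W  L  W  L  W  L  W  L  W
Position 27 is W, so the first player wins.

First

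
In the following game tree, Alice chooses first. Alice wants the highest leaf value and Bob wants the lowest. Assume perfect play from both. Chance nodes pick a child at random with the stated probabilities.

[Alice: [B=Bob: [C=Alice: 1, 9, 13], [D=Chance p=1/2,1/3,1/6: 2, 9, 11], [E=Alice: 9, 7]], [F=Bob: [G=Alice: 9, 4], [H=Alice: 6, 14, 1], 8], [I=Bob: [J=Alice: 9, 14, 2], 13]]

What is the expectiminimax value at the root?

C (Alice): max(1, 9, 13) = 13
D (Chance): 1/2·2 + 1/3·9 + 1/6·11 = 5.83
E (Alice): max(9, 7) = 9
B (Bob): min(13, 5.83, 9) = 5.83
G (Alice): max(9, 4) = 9
H (Alice): max(6, 14, 1) = 14
F (Bob): min(9, 14, 8) = 8
J (Alice): max(9, 14, 2) = 14
I (Bob): min(14, 13) = 13
Root (Alice): max(5.83, 8, 13) = 13

13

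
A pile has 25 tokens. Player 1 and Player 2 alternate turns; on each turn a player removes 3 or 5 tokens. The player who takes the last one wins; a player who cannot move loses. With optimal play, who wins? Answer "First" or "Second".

W/L table (W = player to move can force a win):
i:   0  1  2  3  4  5  6  7  8  9 10 11 12 13 14 15 16 17 18 19 20 21 22 23 24 25
     L  L  L  W  W  W  W  W  L  L  L  W  W  W  W  W  L  L  L  W  W  W  W  W  L  L
Position 25 is L, so the second player wins.

Second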